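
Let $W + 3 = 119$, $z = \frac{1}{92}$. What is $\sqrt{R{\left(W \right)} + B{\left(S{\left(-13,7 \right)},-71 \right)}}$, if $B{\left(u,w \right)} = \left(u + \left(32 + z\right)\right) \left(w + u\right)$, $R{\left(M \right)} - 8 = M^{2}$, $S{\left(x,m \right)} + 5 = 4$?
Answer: $\frac{3 \sqrt{660146}}{23} \approx 105.98$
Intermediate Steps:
$z = \frac{1}{92} \approx 0.01087$
$W = 116$ ($W = -3 + 119 = 116$)
$S{\left(x,m \right)} = -1$ ($S{\left(x,m \right)} = -5 + 4 = -1$)
$R{\left(M \right)} = 8 + M^{2}$
$B{\left(u,w \right)} = \left(\frac{2945}{92} + u\right) \left(u + w\right)$ ($B{\left(u,w \right)} = \left(u + \left(32 + \frac{1}{92}\right)\right) \left(w + u\right) = \left(u + \frac{2945}{92}\right) \left(u + w\right) = \left(\frac{2945}{92} + u\right) \left(u + w\right)$)
$\sqrt{R{\left(W \right)} + B{\left(S{\left(-13,7 \right)},-71 \right)}} = \sqrt{\left(8 + 116^{2}\right) + \left(\left(-1\right)^{2} + \frac{2945}{92} \left(-1\right) + \frac{2945}{92} \left(-71\right) - -71\right)} = \sqrt{\left(8 + 13456\right) + \left(1 - \frac{2945}{92} - \frac{209095}{92} + 71\right)} = \sqrt{13464 - \frac{51354}{23}} = \sqrt{\frac{258318}{23}} = \frac{3 \sqrt{660146}}{23}$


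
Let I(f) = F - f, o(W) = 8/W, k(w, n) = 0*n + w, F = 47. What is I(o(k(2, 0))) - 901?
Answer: -858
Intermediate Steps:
k(w, n) = w (k(w, n) = 0 + w = w)
I(f) = 47 - f
I(o(k(2, 0))) - 901 = (47 - 8/2) - 901 = (47 - 1*4) - 901 = (47 - 4) - 901 = 43 - 901 = -858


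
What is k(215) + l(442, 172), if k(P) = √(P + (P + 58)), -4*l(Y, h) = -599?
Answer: 599/4 + 2*√122 ≈ 171.84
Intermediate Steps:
l(Y, h) = 599/4 (l(Y, h) = -¼*(-599) = 599/4)
k(P) = √(58 + 2*P) (k(P) = √(P + (58 + P)) = √(58 + 2*P))
k(215) + l(442, 172) = √(58 + 2*215) + 599/4 = √(58 + 430) + 599/4 = √488 + 599/4 = 2*√122 + 599/4 = 599/4 + 2*√122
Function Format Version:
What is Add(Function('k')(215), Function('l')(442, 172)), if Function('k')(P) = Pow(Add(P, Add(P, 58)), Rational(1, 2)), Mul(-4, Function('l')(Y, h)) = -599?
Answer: Add(Rational(599, 4), Mul(2, Pow(122, Rational(1, 2)))) ≈ 171.84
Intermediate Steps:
Function('l')(Y, h) = Rational(599, 4) (Function('l')(Y, h) = Mul(Rational(-1, 4), -599) = Rational(599, 4))
Function('k')(P) = Pow(Add(58, Mul(2, P)), Rational(1, 2)) (Function('k')(P) = Pow(Add(P, Add(58, P)), Rational(1, 2)) = Pow(Add(58, Mul(2, P)), Rational(1, 2)))
Add(Function('k')(215), Function('l')(442, 172)) = Add(Pow(Add(58, Mul(2, 215)), Rational(1, 2)), Rational(599, 4)) = Add(Pow(Add(58, 430), Rational(1, 2)), Rational(599, 4)) = Add(Pow(488, Rational(1, 2)), Rational(599, 4)) = Add(Mul(2, Pow(122, Rational(1, 2))), Rational(599, 4)) = Add(Rational(599, 4), Mul(2, Pow(122, Rational(1, 2))))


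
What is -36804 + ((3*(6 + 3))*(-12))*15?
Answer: -41664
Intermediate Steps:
-36804 + ((3*(6 + 3))*(-12))*15 = -36804 + ((3*9)*(-12))*15 = -36804 + (27*(-12))*15 = -36804 - 324*15 = -36804 - 4860 = -41664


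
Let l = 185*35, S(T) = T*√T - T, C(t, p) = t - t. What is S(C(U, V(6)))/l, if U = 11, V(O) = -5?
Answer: 0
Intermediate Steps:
C(t, p) = 0
S(T) = T^(3/2) - T
l = 6475
S(C(U, V(6)))/l = (0^(3/2) - 1*0)/6475 = (0 + 0)*(1/6475) = 0*(1/6475) = 0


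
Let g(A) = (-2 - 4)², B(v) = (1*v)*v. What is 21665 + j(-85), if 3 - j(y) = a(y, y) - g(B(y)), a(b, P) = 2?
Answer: 21702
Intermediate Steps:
B(v) = v² (B(v) = v*v = v²)
g(A) = 36 (g(A) = (-6)² = 36)
j(y) = 37 (j(y) = 3 - (2 - 1*36) = 3 - (2 - 36) = 3 - 1*(-34) = 3 + 34 = 37)
21665 + j(-85) = 21665 + 37 = 21702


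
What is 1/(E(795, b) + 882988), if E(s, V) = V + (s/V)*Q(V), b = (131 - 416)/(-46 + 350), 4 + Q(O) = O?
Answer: 16/14194785 ≈ 1.1272e-6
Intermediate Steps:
Q(O) = -4 + O
b = -15/16 (b = -285/304 = -285*1/304 = -15/16 ≈ -0.93750)
E(s, V) = V + s*(-4 + V)/V (E(s, V) = V + (s/V)*(-4 + V) = V + s*(-4 + V)/V)
1/(E(795, b) + 882988) = 1/((-15/16 + 795 - 4*795/(-15/16)) + 882988) = 1/((-15/16 + 795 - 4*795*(-16/15)) + 882988) = 1/((-15/16 + 795 + 3392) + 882988) = 1/(66977/16 + 882988) = 1/(14194785/16) = 16/14194785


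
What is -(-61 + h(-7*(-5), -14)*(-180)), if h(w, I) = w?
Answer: 6361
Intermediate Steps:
-(-61 + h(-7*(-5), -14)*(-180)) = -(-61 - 7*(-5)*(-180)) = -(-61 + 35*(-180)) = -(-61 - 6300) = -1*(-6361) = 6361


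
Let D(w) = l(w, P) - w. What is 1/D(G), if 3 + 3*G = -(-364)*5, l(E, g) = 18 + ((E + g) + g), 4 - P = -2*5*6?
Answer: 1/146 ≈ 0.0068493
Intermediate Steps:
P = 64 (P = 4 - (-2*5)*6 = 4 - (-10)*6 = 4 - 1*(-60) = 4 + 60 = 64)
l(E, g) = 18 + E + 2*g (l(E, g) = 18 + (E + 2*g) = 18 + E + 2*g)
G = 1817/3 (G = -1 + (-(-364)*5)/3 = -1 + (-28*(-65))/3 = -1 + (⅓)*1820 = -1 + 1820/3 = 1817/3 ≈ 605.67)
D(w) = 146 (D(w) = (18 + w + 2*64) - w = (18 + w + 128) - w = (146 + w) - w = 146)
1/D(G) = 1/146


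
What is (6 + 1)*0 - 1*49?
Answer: -49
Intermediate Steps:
(6 + 1)*0 - 1*49 = 7*0 - 49 = 0 - 49 = -49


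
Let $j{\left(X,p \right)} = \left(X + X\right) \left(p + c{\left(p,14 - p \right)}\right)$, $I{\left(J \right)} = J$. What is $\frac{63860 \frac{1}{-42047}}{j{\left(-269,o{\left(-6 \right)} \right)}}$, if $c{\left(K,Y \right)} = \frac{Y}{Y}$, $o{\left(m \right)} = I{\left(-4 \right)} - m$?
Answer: $\frac{31930}{33931929} \approx 0.000941$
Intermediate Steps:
$o{\left(m \right)} = -4 - m$
$c{\left(K,Y \right)} = 1$
$j{\left(X,p \right)} = 2 X \left(1 + p\right)$ ($j{\left(X,p \right)} = \left(X + X\right) \left(p + 1\right) = 2 X \left(1 + p\right)$)
$\frac{63860 \frac{1}{-42047}}{j{\left(-269,o{\left(-6 \right)} \right)}} = \frac{63860 \frac{1}{-42047}}{2 \left(-269\right) \left(1 - -2\right)} = \frac{63860 \left(- \frac{1}{42047}\right)}{2 \left(-269\right) \left(1 + \left(-4 + 6\right)\right)} = - \frac{63860}{42047 \cdot 2 \left(-269\right) \left(1 + 2\right)} = - \frac{63860}{42047 \cdot 2 \left(-269\right) 3} = - \frac{63860}{42047 \left(-1614\right)} = \left(- \frac{63860}{42047}\right) \left(- \frac{1}{1614}\right) = \frac{31930}{33931929}$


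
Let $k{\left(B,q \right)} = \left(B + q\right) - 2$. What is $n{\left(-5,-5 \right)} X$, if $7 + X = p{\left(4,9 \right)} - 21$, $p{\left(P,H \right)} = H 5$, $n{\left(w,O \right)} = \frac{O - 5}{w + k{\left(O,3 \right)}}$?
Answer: $\frac{170}{9} \approx 18.889$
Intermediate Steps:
$k{\left(B,q \right)} = -2 + B + q$
$n{\left(w,O \right)} = \frac{-5 + O}{1 + O + w}$ ($n{\left(w,O \right)} = \frac{O - 5}{w + \left(-2 + O + 3\right)} = \frac{-5 + O}{w + \left(1 + O\right)} = \frac{-5 + O}{1 + O + w}$)
$p{\left(P,H \right)} = 5 H$
$X = 17$ ($X = -7 + \left(5 \cdot 9 - 21\right) = -7 + \left(45 - 21\right) = -7 + 24 = 17$)
$n{\left(-5,-5 \right)} X = \frac{-5 - 5}{1 - 5 - 5} \cdot 17 = \frac{1}{-9} \left(-10\right) 17 = \left(- \frac{1}{9}\right) \left(-10\right) 17 = \frac{10}{9} \cdot 17 = \frac{170}{9}$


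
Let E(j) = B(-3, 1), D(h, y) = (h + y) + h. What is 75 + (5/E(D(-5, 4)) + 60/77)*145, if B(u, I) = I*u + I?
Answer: -26875/154 ≈ -174.51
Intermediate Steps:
B(u, I) = I + I*u
D(h, y) = y + 2*h
E(j) = -2 (E(j) = 1*(1 - 3) = 1*(-2) = -2)
75 + (5/E(D(-5, 4)) + 60/77)*145 = 75 + (5/(-2) + 60/77)*145 = 75 + (5*(-½) + 60*(1/77))*145 = 75 + (-5/2 + 60/77)*145 = 75 - 265/154*145 = 75 - 38425/154 = -26875/154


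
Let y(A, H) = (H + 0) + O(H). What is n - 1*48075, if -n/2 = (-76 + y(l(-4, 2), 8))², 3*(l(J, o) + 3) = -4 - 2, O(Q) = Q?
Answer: -55275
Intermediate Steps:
l(J, o) = -5 (l(J, o) = -3 + (-4 - 2)/3 = -3 + (⅓)*(-6) = -3 - 2 = -5)
y(A, H) = 2*H (y(A, H) = (H + 0) + H = H + H = 2*H)
n = -7200 (n = -2*(-76 + 2*8)² = -2*(-76 + 16)² = -2*(-60)² = -2*3600 = -7200)
n - 1*48075 = -7200 - 1*48075 = -7200 - 48075 = -55275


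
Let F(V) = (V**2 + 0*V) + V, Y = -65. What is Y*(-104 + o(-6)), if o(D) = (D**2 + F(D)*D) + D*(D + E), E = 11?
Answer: 18070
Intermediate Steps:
F(V) = V + V**2 (F(V) = (V**2 + 0) + V = V**2 + V = V + V**2)
o(D) = D**2 + D*(11 + D) + D**2*(1 + D) (o(D) = (D**2 + (D*(1 + D))*D) + D*(D + 11) = (D**2 + D**2*(1 + D)) + D*(11 + D) = D**2 + D*(11 + D) + D**2*(1 + D))
Y*(-104 + o(-6)) = -65*(-104 - 6*(11 + (-6)**2 + 3*(-6))) = -65*(-104 - 6*(11 + 36 - 18)) = -65*(-104 - 6*29) = -65*(-104 - 174) = -65*(-278) = 18070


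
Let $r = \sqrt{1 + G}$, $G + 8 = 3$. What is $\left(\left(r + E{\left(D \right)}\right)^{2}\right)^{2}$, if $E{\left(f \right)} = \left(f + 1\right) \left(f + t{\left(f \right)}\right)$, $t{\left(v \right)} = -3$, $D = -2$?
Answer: $41 + 840 i \approx 41.0 + 840.0 i$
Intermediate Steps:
$G = -5$ ($G = -8 + 3 = -5$)
$E{\left(f \right)} = \left(1 + f\right) \left(-3 + f\right)$ ($E{\left(f \right)} = \left(f + 1\right) \left(f - 3\right) = \left(1 + f\right) \left(-3 + f\right)$)
$r = 2 i$ ($r = \sqrt{1 - 5} = \sqrt{-4} = 2 i \approx 2.0 i$)
$\left(\left(r + E{\left(D \right)}\right)^{2}\right)^{2} = \left(\left(2 i - \left(-1 - 4\right)\right)^{2}\right)^{2} = \left(\left(2 i + \left(-3 + 4 + 4\right)\right)^{2}\right)^{2} = \left(\left(2 i + 5\right)^{2}\right)^{2} = \left(\left(5 + 2 i\right)^{2}\right)^{2} = \left(5 + 2 i\right)^{4}$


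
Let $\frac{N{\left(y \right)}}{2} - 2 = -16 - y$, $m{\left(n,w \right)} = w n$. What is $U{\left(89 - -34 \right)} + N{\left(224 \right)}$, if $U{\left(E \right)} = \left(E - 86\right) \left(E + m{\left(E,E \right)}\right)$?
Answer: $563848$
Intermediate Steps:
$m{\left(n,w \right)} = n w$
$N{\left(y \right)} = -28 - 2 y$ ($N{\left(y \right)} = 4 + 2 \left(-16 - y\right) = 4 - \left(32 + 2 y\right) = -28 - 2 y$)
$U{\left(E \right)} = \left(-86 + E\right) \left(E + E^{2}\right)$ ($U{\left(E \right)} = \left(E - 86\right) \left(E + E E\right) = \left(-86 + E\right) \left(E + E^{2}\right)$)
$U{\left(89 - -34 \right)} + N{\left(224 \right)} = \left(89 - -34\right) \left(-86 + \left(89 - -34\right)^{2} - 85 \left(89 - -34\right)\right) - 476 = \left(89 + 34\right) \left(-86 + \left(89 + 34\right)^{2} - 85 \left(89 + 34\right)\right) - 476 = 123 \left(-86 + 123^{2} - 10455\right) - 476 = 123 \left(-86 + 15129 - 10455\right) - 476 = 123 \cdot 4588 - 476 = 564324 - 476 = 563848$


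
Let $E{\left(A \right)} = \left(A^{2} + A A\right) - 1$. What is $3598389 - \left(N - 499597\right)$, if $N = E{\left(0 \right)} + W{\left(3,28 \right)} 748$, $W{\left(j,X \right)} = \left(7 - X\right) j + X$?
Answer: $4124167$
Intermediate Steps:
$E{\left(A \right)} = -1 + 2 A^{2}$ ($E{\left(A \right)} = \left(A^{2} + A^{2}\right) - 1 = 2 A^{2} - 1 = -1 + 2 A^{2}$)
$W{\left(j,X \right)} = X + j \left(7 - X\right)$ ($W{\left(j,X \right)} = j \left(7 - X\right) + X = X + j \left(7 - X\right)$)
$N = -26181$ ($N = \left(-1 + 2 \cdot 0^{2}\right) + \left(28 + 7 \cdot 3 - 28 \cdot 3\right) 748 = \left(-1 + 2 \cdot 0\right) + \left(28 + 21 - 84\right) 748 = \left(-1 + 0\right) - 26180 = -1 - 26180 = -26181$)
$3598389 - \left(N - 499597\right) = 3598389 - \left(-26181 - 499597\right) = 3598389 - -525778 = 3598389 + 525778 = 4124167$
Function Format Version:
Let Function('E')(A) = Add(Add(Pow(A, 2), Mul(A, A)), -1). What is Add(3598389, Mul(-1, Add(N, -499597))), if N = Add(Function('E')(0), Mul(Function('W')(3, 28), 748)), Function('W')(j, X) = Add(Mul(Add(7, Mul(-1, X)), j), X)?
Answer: 4124167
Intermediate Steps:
Function('E')(A) = Add(-1, Mul(2, Pow(A, 2))) (Function('E')(A) = Add(Add(Pow(A, 2), Pow(A, 2)), -1) = Add(Mul(2, Pow(A, 2)), -1) = Add(-1, Mul(2, Pow(A, 2))))
Function('W')(j, X) = Add(X, Mul(j, Add(7, Mul(-1, X)))) (Function('W')(j, X) = Add(Mul(j, Add(7, Mul(-1, X))), X) = Add(X, Mul(j, Add(7, Mul(-1, X)))))
N = -26181 (N = Add(Add(-1, Mul(2, Pow(0, 2))), Mul(Add(28, Mul(7, 3), Mul(-1, 28, 3)), 748)) = Add(Add(-1, Mul(2, 0)), Mul(Add(28, 21, -84), 748)) = Add(Add(-1, 0), Mul(-35, 748)) = Add(-1, -26180) = -26181)
Add(3598389, Mul(-1, Add(N, -499597))) = Add(3598389, Mul(-1, Add(-26181, -499597))) = Add(3598389, Mul(-1, -525778)) = Add(3598389, 525778) = 4124167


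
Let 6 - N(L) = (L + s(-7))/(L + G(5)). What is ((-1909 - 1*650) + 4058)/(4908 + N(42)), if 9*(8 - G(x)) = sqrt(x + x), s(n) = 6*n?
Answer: 1499/4914 ≈ 0.30505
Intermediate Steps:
G(x) = 8 - sqrt(2)*sqrt(x)/9 (G(x) = 8 - sqrt(x + x)/9 = 8 - sqrt(2)*sqrt(x)/9)
N(L) = 6 - (-42 + L)/(8 + L - sqrt(10)/9) (N(L) = 6 - (L + 6*(-7))/(L + (8 - sqrt(2)*sqrt(5)/9)) = 6 - (L - 42)/(L + (8 - sqrt(10)/9)) = 6 - (-42 + L)/(8 + L - sqrt(10)/9))
((-1909 - 1*650) + 4058)/(4908 + N(42)) = ((-1909 - 1*650) + 4058)/(4908 + 3*(270 - 2*sqrt(10) + 15*42)/(72 - sqrt(10) + 9*42)) = ((-1909 - 650) + 4058)/(4908 + 3*(270 - 2*sqrt(10) + 630)/(72 - sqrt(10) + 378)) = (-2559 + 4058)/(4908 + 3*(900 - 2*sqrt(10))/(450 - sqrt(10))) = 1499/(4908 + 3*(900 - 2*sqrt(10))/(450 - sqrt(10)))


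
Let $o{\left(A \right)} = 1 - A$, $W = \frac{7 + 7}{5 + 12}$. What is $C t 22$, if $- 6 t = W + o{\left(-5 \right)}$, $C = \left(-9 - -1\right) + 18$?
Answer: $- \frac{12760}{51} \approx -250.2$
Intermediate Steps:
$W = \frac{14}{17} \approx 0.82353$
$C = 10$ ($C = \left(-9 + 1\right) + 18 = -8 + 18 = 10$)
$t = - \frac{58}{51}$ ($t = - \frac{\frac{14}{17} + \left(1 - -5\right)}{6} = - \frac{\frac{14}{17} + \left(1 + 5\right)}{6} = - \frac{\frac{14}{17} + 6}{6} = \left(- \frac{1}{6}\right) \frac{116}{17} = - \frac{58}{51} \approx -1.1373$)
$C t 22 = 10 \left(- \frac{58}{51}\right) 22 = \left(- \frac{580}{51}\right) 22 = - \frac{12760}{51}$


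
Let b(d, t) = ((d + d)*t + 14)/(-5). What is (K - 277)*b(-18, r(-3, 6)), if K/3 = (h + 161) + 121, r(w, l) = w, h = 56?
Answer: -89914/5 ≈ -17983.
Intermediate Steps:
K = 1014 (K = 3*((56 + 161) + 121) = 3*(217 + 121) = 3*338 = 1014)
b(d, t) = -14/5 - 2*d*t/5 (b(d, t) = ((2*d)*t + 14)*(-1/5) = (2*d*t + 14)*(-1/5) = (14 + 2*d*t)*(-1/5) = -14/5 - 2*d*t/5)
(K - 277)*b(-18, r(-3, 6)) = (1014 - 277)*(-14/5 - 2/5*(-18)*(-3)) = 737*(-14/5 - 108/5) = 737*(-122/5) = -89914/5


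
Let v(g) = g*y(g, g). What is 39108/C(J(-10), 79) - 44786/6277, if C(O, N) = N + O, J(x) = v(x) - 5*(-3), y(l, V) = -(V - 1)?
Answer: -61549373/25108 ≈ -2451.4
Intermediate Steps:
y(l, V) = 1 - V (y(l, V) = -(-1 + V) = 1 - V)
v(g) = g*(1 - g)
J(x) = 15 + x*(1 - x) (J(x) = x*(1 - x) - 5*(-3) = x*(1 - x) + 15 = 15 + x*(1 - x))
39108/C(J(-10), 79) - 44786/6277 = 39108/(79 + (15 - 1*(-10)*(-1 - 10))) - 44786/6277 = 39108/(79 + (15 - 1*(-10)*(-11))) - 44786*1/6277 = 39108/(79 + (15 - 110)) - 44786/6277 = 39108/(79 - 95) - 44786/6277 = 39108/(-16) - 44786/6277 = 39108*(-1/16) - 44786/6277 = -9777/4 - 44786/6277 = -61549373/25108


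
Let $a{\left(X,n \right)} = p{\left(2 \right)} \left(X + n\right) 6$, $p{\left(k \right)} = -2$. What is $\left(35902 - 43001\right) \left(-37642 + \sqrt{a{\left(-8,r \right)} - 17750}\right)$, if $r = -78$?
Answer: $267220558 - 7099 i \sqrt{16718} \approx 2.6722 \cdot 10^{8} - 9.1789 \cdot 10^{5} i$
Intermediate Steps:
$a{\left(X,n \right)} = - 12 X - 12 n$ ($a{\left(X,n \right)} = - 2 \left(X + n\right) 6 = \left(- 2 X - 2 n\right) 6 = - 12 X - 12 n$)
$\left(35902 - 43001\right) \left(-37642 + \sqrt{a{\left(-8,r \right)} - 17750}\right) = \left(35902 - 43001\right) \left(-37642 + \sqrt{\left(\left(-12\right) \left(-8\right) - -936\right) - 17750}\right) = - 7099 \left(-37642 + \sqrt{\left(96 + 936\right) - 17750}\right) = - 7099 \left(-37642 + \sqrt{1032 - 17750}\right) = - 7099 \left(-37642 + \sqrt{-16718}\right) = - 7099 \left(-37642 + i \sqrt{16718}\right) = 267220558 - 7099 i \sqrt{16718}$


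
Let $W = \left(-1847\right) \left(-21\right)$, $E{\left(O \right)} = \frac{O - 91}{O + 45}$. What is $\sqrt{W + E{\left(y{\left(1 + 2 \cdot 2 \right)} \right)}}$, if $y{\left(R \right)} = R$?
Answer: $\frac{4 \sqrt{60602}}{5} \approx 196.94$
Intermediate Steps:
$E{\left(O \right)} = \frac{-91 + O}{45 + O}$
$W = 38787$
$\sqrt{W + E{\left(y{\left(1 + 2 \cdot 2 \right)} \right)}} = \sqrt{38787 + \frac{-91 + \left(1 + 2 \cdot 2\right)}{45 + \left(1 + 2 \cdot 2\right)}} = \sqrt{38787 + \frac{-91 + \left(1 + 4\right)}{45 + \left(1 + 4\right)}} = \sqrt{38787 + \frac{-91 + 5}{45 + 5}} = \sqrt{38787 + \frac{1}{50} \left(-86\right)} = \sqrt{38787 - \frac{43}{25}} = \sqrt{\frac{969632}{25}} = \frac{4 \sqrt{60602}}{5}$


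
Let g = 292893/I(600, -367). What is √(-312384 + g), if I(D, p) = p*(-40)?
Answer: I*√16828800513090/7340 ≈ 558.9*I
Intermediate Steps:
I(D, p) = -40*p
g = 292893/14680 (g = 292893/((-40*(-367))) = 292893/14680 ≈ 19.952)
√(-312384 + g) = √(-312384 + 292893/14680) = √(-4585504227/14680) = I*√16828800513090/7340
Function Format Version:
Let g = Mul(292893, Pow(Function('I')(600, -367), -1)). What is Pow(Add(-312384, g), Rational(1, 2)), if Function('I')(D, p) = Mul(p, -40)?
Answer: Mul(Rational(1, 7340), I, Pow(16828800513090, Rational(1, 2))) ≈ Mul(558.90, I)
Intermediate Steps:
Function('I')(D, p) = Mul(-40, p)
g = Rational(292893, 14680) (g = Mul(292893, Pow(Mul(-40, -367), -1)) = Mul(292893, Pow(14680, -1)) = Mul(292893, Rational(1, 14680)) = Rational(292893, 14680) ≈ 19.952)
Pow(Add(-312384, g), Rational(1, 2)) = Pow(Add(-312384, Rational(292893, 14680)), Rational(1, 2)) = Pow(Rational(-4585504227, 14680), Rational(1, 2)) = Mul(Rational(1, 7340), I, Pow(16828800513090, Rational(1, 2)))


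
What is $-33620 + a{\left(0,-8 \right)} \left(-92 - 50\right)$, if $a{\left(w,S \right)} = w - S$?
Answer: $-34756$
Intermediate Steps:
$-33620 + a{\left(0,-8 \right)} \left(-92 - 50\right) = -33620 + \left(0 - -8\right) \left(-92 - 50\right) = -33620 + \left(0 + 8\right) \left(-92 - 50\right) = -33620 + 8 \left(-92 - 50\right) = -33620 + 8 \left(-142\right) = -33620 - 1136 = -34756$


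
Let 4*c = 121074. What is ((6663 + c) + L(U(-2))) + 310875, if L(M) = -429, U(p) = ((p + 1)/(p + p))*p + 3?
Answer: 694755/2 ≈ 3.4738e+5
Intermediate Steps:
c = 60537/2 (c = (¼)*121074 = 60537/2 ≈ 30269.)
U(p) = 7/2 + p/2 (U(p) = ((1 + p)/((2*p)))*p + 3 = ((1 + p)*(1/(2*p)))*p + 3 = ((1 + p)/(2*p))*p + 3 = (½ + p/2) + 3 = 7/2 + p/2)
((6663 + c) + L(U(-2))) + 310875 = ((6663 + 60537/2) - 429) + 310875 = (73863/2 - 429) + 310875 = 73005/2 + 310875 = 694755/2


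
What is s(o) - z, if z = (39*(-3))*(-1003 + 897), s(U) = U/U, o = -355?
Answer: -12401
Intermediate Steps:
s(U) = 1
z = 12402 (z = -117*(-106) = 12402)
s(o) - z = 1 - 1*12402 = 1 - 12402 = -12401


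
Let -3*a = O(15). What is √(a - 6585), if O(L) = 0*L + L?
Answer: I*√6590 ≈ 81.179*I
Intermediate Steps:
O(L) = L (O(L) = 0 + L = L)
a = -5 (a = -⅓*15 = -5)
√(a - 6585) = √(-5 - 6585) = √(-6590) = I*√6590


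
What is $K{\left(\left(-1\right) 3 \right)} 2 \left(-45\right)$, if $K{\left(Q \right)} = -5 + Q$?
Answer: $720$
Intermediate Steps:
$K{\left(\left(-1\right) 3 \right)} 2 \left(-45\right) = \left(-5 - 3\right) 2 \left(-45\right) = \left(-8\right) 2 \left(-45\right) = \left(-16\right) \left(-45\right) = 720$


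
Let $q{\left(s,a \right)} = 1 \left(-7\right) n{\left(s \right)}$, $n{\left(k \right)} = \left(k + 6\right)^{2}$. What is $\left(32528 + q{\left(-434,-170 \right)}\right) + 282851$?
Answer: $-966909$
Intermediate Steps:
$n{\left(k \right)} = \left(6 + k\right)^{2}$
$q{\left(s,a \right)} = - 7 \left(6 + s\right)^{2}$ ($q{\left(s,a \right)} = 1 \left(-7\right) \left(6 + s\right)^{2} = - 7 \left(6 + s\right)^{2}$)
$\left(32528 + q{\left(-434,-170 \right)}\right) + 282851 = \left(32528 - 7 \left(6 - 434\right)^{2}\right) + 282851 = \left(32528 - 7 \left(-428\right)^{2}\right) + 282851 = \left(32528 - 1282288\right) + 282851 = -1249760 + 282851 = -966909$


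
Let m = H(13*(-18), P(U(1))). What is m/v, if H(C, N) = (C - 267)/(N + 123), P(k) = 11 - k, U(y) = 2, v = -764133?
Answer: 167/33621852 ≈ 4.9670e-6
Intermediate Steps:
H(C, N) = (-267 + C)/(123 + N)
m = -167/44 (m = (-267 + 13*(-18))/(123 + (11 - 1*2)) = (-267 - 234)/(123 + (11 - 2)) = -501/(123 + 9) = -501/132 = (1/132)*(-501) = -167/44 ≈ -3.7955)
m/v = -167/44/(-764133) = -167/44*(-1/764133) = 167/33621852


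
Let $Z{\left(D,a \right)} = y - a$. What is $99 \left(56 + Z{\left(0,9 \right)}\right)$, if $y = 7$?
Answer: $5346$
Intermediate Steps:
$Z{\left(D,a \right)} = 7 - a$
$99 \left(56 + Z{\left(0,9 \right)}\right) = 99 \left(56 + \left(7 - 9\right)\right) = 99 \left(56 - 2\right) = 99 \cdot 54 = 5346$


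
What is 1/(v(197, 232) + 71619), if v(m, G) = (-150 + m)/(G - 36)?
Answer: 196/14037371 ≈ 1.3963e-5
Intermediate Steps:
v(m, G) = (-150 + m)/(-36 + G)
1/(v(197, 232) + 71619) = 1/((-150 + 197)/(-36 + 232) + 71619) = 1/(47/196 + 71619) = 1/(14037371/196) = 196/14037371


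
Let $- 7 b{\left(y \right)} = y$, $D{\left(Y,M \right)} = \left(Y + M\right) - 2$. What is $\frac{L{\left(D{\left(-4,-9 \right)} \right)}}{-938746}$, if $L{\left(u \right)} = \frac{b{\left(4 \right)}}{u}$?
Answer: $- \frac{2}{49284165} \approx -4.0581 \cdot 10^{-8}$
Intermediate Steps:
$D{\left(Y,M \right)} = -2 + M + Y$ ($D{\left(Y,M \right)} = \left(M + Y\right) - 2 = -2 + M + Y$)
$b{\left(y \right)} = - \frac{y}{7}$
$L{\left(u \right)} = - \frac{4}{7 u}$ ($L{\left(u \right)} = \frac{\left(- \frac{1}{7}\right) 4}{u} = - \frac{4}{7 u}$)
$\frac{L{\left(D{\left(-4,-9 \right)} \right)}}{-938746} = \frac{\left(- \frac{4}{7}\right) \frac{1}{-2 - 9 - 4}}{-938746} = - \frac{4}{7 \left(-15\right)} \left(- \frac{1}{938746}\right) = \left(- \frac{4}{7}\right) \left(- \frac{1}{15}\right) \left(- \frac{1}{938746}\right) = \frac{4}{105} \left(- \frac{1}{938746}\right) = - \frac{2}{49284165}$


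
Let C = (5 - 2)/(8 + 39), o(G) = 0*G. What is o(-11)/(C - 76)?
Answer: 0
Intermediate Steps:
o(G) = 0
C = 3/47 ≈ 0.063830
o(-11)/(C - 76) = 0/(3/47 - 76) = 0/(-3569/47) = 0*(-47/3569) = 0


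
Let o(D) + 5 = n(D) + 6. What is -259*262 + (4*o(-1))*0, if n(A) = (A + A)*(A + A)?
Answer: -67858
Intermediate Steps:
n(A) = 4*A² (n(A) = (2*A)*(2*A) = 4*A²)
o(D) = 1 + 4*D² (o(D) = -5 + (4*D² + 6) = -5 + (6 + 4*D²) = 1 + 4*D²)
-259*262 + (4*o(-1))*0 = -259*262 + (4*(1 + 4*(-1)²))*0 = -67858 + (4*(1 + 4*1))*0 = -67858 + (4*(1 + 4))*0 = -67858 + (4*5)*0 = -67858 + 20*0 = -67858 + 0 = -67858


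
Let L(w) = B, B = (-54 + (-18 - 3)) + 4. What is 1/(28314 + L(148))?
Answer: 1/28243 ≈ 3.5407e-5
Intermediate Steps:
B = -71 (B = (-54 - 21) + 4 = -75 + 4 = -71)
L(w) = -71
1/(28314 + L(148)) = 1/(28314 - 71) = 1/28243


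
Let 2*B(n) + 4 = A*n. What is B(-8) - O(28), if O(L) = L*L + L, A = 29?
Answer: -930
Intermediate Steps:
B(n) = -2 + 29*n/2 (B(n) = -2 + (29*n)/2 = -2 + 29*n/2)
O(L) = L + L² (O(L) = L² + L = L + L²)
B(-8) - O(28) = (-2 + (29/2)*(-8)) - 28*(1 + 28) = (-2 - 116) - 28*29 = -118 - 1*812 = -118 - 812 = -930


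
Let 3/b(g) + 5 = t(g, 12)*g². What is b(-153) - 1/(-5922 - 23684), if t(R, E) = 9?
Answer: 149747/3118636828 ≈ 4.8017e-5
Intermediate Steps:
b(g) = 3/(-5 + 9*g²)
b(-153) - 1/(-5922 - 23684) = 3/(-5 + 9*(-153)²) - 1/(-5922 - 23684) = 3/(-5 + 9*23409) - 1/(-29606) = 3/(-5 + 210681) - 1*(-1/29606) = 3/210676 + 1/29606 = 149747/3118636828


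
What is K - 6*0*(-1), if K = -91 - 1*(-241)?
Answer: 150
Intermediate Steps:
K = 150 (K = -91 + 241 = 150)
K - 6*0*(-1) = 150 - 6*0*(-1) = 150 - 0*(-1) = 150 - 1*0 = 150 + 0 = 150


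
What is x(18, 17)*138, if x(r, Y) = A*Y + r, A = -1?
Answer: 138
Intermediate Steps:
x(r, Y) = r - Y (x(r, Y) = -Y + r = r - Y)
x(18, 17)*138 = (18 - 1*17)*138 = (18 - 17)*138 = 1*138 = 138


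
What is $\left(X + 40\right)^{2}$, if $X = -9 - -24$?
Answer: $3025$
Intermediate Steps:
$X = 15$ ($X = -9 + 24 = 15$)
$\left(X + 40\right)^{2} = \left(15 + 40\right)^{2} = 55^{2} = 3025$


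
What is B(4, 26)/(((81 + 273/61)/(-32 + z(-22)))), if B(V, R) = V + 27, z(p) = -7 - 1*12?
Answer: -32147/1738 ≈ -18.497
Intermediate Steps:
z(p) = -19 (z(p) = -7 - 12 = -19)
B(V, R) = 27 + V
B(4, 26)/(((81 + 273/61)/(-32 + z(-22)))) = (27 + 4)/(((81 + 273/61)/(-32 - 19))) = 31/(((81 + 273*(1/61))/(-51))) = 31/(((81 + 273/61)*(-1/51))) = 31/(((5214/61)*(-1/51))) = 31/(-1738/1037) = 31*(-1037/1738) = -32147/1738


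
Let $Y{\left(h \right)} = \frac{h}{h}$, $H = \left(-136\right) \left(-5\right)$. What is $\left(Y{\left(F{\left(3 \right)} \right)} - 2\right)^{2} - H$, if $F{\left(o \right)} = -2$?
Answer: $-679$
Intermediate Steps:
$H = 680$
$Y{\left(h \right)} = 1$
$\left(Y{\left(F{\left(3 \right)} \right)} - 2\right)^{2} - H = \left(1 - 2\right)^{2} - 680 = \left(-1\right)^{2} - 680 = 1 - 680 = -679$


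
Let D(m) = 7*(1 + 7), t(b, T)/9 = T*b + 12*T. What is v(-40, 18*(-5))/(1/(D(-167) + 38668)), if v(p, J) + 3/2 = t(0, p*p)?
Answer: 6691449114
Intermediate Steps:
t(b, T) = 108*T + 9*T*b (t(b, T) = 9*(T*b + 12*T) = 9*(12*T + T*b) = 108*T + 9*T*b)
v(p, J) = -3/2 + 108*p**2 (v(p, J) = -3/2 + 9*(p*p)*(12 + 0) = -3/2 + 9*p**2*12 = -3/2 + 108*p**2)
D(m) = 56 (D(m) = 7*8 = 56)
v(-40, 18*(-5))/(1/(D(-167) + 38668)) = (-3/2 + 108*(-40)**2)/(1/(56 + 38668)) = (-3/2 + 108*1600)/(1/38724) = (-3/2 + 172800)/(1/38724) = (345597/2)*38724 = 6691449114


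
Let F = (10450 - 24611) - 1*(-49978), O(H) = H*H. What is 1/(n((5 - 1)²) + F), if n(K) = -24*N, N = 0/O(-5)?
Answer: 1/35817 ≈ 2.7920e-5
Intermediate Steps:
O(H) = H²
N = 0 (N = 0/((-5)²) = 0/25 = 0*(1/25) = 0)
n(K) = 0 (n(K) = -24*0 = 0)
F = 35817 (F = -14161 + 49978 = 35817)
1/(n((5 - 1)²) + F) = 1/(0 + 35817) = 1/35817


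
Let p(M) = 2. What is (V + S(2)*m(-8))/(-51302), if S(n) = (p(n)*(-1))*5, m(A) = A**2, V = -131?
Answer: 771/51302 ≈ 0.015029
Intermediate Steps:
S(n) = -10 (S(n) = (2*(-1))*5 = -2*5 = -10)
(V + S(2)*m(-8))/(-51302) = (-131 - 10*(-8)**2)/(-51302) = (-131 - 10*64)*(-1/51302) = (-131 - 640)*(-1/51302) = -771*(-1/51302) = 771/51302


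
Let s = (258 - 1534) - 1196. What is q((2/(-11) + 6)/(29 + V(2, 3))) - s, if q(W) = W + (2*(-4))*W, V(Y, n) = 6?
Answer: 135896/55 ≈ 2470.8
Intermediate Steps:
s = -2472 (s = -1276 - 1196 = -2472)
q(W) = -7*W (q(W) = W - 8*W = -7*W)
q((2/(-11) + 6)/(29 + V(2, 3))) - s = -7*(2/(-11) + 6)/(29 + 6) - 1*(-2472) = -7*(2*(-1/11) + 6)/35 + 2472 = -7*(-2/11 + 6)/35 + 2472 = -448/(11*35) + 2472 = -7*64/385 + 2472 = -64/55 + 2472 = 135896/55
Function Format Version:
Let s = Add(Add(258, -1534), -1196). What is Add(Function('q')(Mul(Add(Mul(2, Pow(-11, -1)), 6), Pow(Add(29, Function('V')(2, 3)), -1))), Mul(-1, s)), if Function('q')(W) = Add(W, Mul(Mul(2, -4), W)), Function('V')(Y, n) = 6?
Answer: Rational(135896, 55) ≈ 2470.8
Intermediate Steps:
s = -2472 (s = Add(-1276, -1196) = -2472)
Function('q')(W) = Mul(-7, W) (Function('q')(W) = Add(W, Mul(-8, W)) = Mul(-7, W))
Add(Function('q')(Mul(Add(Mul(2, Pow(-11, -1)), 6), Pow(Add(29, Function('V')(2, 3)), -1))), Mul(-1, s)) = Add(Mul(-7, Mul(Add(Mul(2, Pow(-11, -1)), 6), Pow(Add(29, 6), -1))), Mul(-1, -2472)) = Add(Mul(-7, Mul(Add(Mul(2, Rational(-1, 11)), 6), Pow(35, -1))), 2472) = Add(Mul(-7, Mul(Add(Rational(-2, 11), 6), Rational(1, 35))), 2472) = Add(Mul(-7, Mul(Rational(64, 11), Rational(1, 35))), 2472) = Add(Mul(-7, Rational(64, 385)), 2472) = Add(Rational(-64, 55), 2472) = Rational(135896, 55)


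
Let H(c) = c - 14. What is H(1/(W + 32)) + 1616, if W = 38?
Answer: 112141/70 ≈ 1602.0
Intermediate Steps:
H(c) = -14 + c
H(1/(W + 32)) + 1616 = (-14 + 1/(38 + 32)) + 1616 = (-14 + 1/70) + 1616 = -979/70 + 1616 = 112141/70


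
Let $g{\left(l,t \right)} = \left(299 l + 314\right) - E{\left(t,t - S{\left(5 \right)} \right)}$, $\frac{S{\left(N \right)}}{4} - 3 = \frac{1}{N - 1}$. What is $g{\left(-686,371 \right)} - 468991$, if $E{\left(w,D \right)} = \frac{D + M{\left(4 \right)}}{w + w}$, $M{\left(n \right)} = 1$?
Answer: $- \frac{499953281}{742} \approx -6.7379 \cdot 10^{5}$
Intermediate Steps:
$S{\left(N \right)} = 12 + \frac{4}{-1 + N}$ ($S{\left(N \right)} = 12 + \frac{4}{N - 1} = 12 + \frac{4}{-1 + N}$)
$E{\left(w,D \right)} = \frac{1 + D}{2 w}$ ($E{\left(w,D \right)} = \frac{D + 1}{w + w} = \frac{1 + D}{2 w}$)
$g{\left(l,t \right)} = 314 + 299 l - \frac{-12 + t}{2 t}$ ($g{\left(l,t \right)} = \left(299 l + 314\right) - \frac{1 + \left(t - \frac{4 \left(-2 + 3 \cdot 5\right)}{-1 + 5}\right)}{2 t} = \left(314 + 299 l\right) - \frac{1 + \left(t - \frac{4 \left(-2 + 15\right)}{4}\right)}{2 t} = \left(314 + 299 l\right) - \frac{1 + \left(t - 4 \cdot \frac{1}{4} \cdot 13\right)}{2 t} = \left(314 + 299 l\right) - \frac{1 + \left(t - 13\right)}{2 t} = \left(314 + 299 l\right) - \frac{1 + \left(-13 + t\right)}{2 t} = \left(314 + 299 l\right) - \frac{-12 + t}{2 t} = 314 + 299 l - \frac{-12 + t}{2 t}$)
$g{\left(-686,371 \right)} - 468991 = \left(\frac{627}{2} + \frac{6}{371} + 299 \left(-686\right)\right) - 468991 = \left(\frac{627}{2} + 6 \cdot \frac{1}{371} - 205114\right) - 468991 = \left(\frac{627}{2} + \frac{6}{371} - 205114\right) - 468991 = - \frac{151961959}{742} - 468991 = - \frac{499953281}{742}$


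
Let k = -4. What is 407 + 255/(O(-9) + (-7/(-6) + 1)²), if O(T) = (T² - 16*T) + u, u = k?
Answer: 663211/1625 ≈ 408.13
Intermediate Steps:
u = -4
O(T) = -4 + T² - 16*T (O(T) = (T² - 16*T) - 4 = -4 + T² - 16*T)
407 + 255/(O(-9) + (-7/(-6) + 1)²) = 407 + 255/((-4 + (-9)² - 16*(-9)) + (-7/(-6) + 1)²) = 407 + 255/((-4 + 81 + 144) + (-7*(-⅙) + 1)²) = 407 + 255/(221 + (7/6 + 1)²) = 407 + 255/(221 + (13/6)²) = 407 + 255/(221 + 169/36) = 407 + 255/(8125/36) = 407 + (36/8125)*255 = 407 + 1836/1625 = 663211/1625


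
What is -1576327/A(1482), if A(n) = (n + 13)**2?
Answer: -1576327/2235025 ≈ -0.70528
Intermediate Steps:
A(n) = (13 + n)**2
-1576327/A(1482) = -1576327/(13 + 1482)**2 = -1576327/(1495**2) = -1576327/2235025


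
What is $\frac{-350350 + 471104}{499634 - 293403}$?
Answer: $\frac{120754}{206231} \approx 0.58553$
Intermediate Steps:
$\frac{-350350 + 471104}{499634 - 293403} = \frac{120754}{206231}$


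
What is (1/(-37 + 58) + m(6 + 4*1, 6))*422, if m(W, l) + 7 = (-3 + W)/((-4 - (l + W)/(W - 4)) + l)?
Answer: -154663/21 ≈ -7364.9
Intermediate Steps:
m(W, l) = -7 + (-3 + W)/(-4 + l - (W + l)/(-4 + W)) (m(W, l) = -7 + (-3 + W)/((-4 - (l + W)/(W - 4)) + l) = -7 + (-3 + W)/((-4 - (W + l)/(-4 + W)) + l) = -7 + (-3 + W)/(-4 + l - (W + l)/(-4 + W)))
(1/(-37 + 58) + m(6 + 4*1, 6))*422 = (1/(-37 + 58) + (-100 + (6 + 4*1)² + 28*(6 + 4*1) + 35*6 - 7*(6 + 4*1)*6)/(16 - 5*(6 + 4*1) - 5*6 + (6 + 4*1)*6))*422 = (1/21 + (-100 + (6 + 4)² + 28*(6 + 4) + 210 - 7*(6 + 4)*6)/(16 - 5*(6 + 4) - 30 + (6 + 4)*6))*422 = (1/21 + (-100 + 10² + 28*10 + 210 - 7*10*6)/(16 - 5*10 - 30 + 10*6))*422 = (1/21 + (-100 + 100 + 280 + 210 - 420)/(16 - 50 - 30 + 60))*422 = (1/21 + 70/(-4))*422 = (1/21 - ¼*70)*422 = (1/21 - 35/2)*422 = -733/42*422 = -154663/21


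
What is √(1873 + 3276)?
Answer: √5149 ≈ 71.757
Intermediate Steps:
√(1873 + 3276) = √5149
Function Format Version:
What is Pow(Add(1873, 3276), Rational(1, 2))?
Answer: Pow(5149, Rational(1, 2)) ≈ 71.757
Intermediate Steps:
Pow(Add(1873, 3276), Rational(1, 2)) = Pow(5149, Rational(1, 2))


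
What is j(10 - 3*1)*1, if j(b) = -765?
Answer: -765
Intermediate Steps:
j(10 - 3*1)*1 = -765*1 = -765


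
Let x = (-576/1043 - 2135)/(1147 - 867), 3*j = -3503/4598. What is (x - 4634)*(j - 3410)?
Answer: 9109435755090409/575485680 ≈ 1.5829e+7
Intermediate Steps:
j = -3503/13794 (j = (-3503/4598)/3 = (-3503*1/4598)/3 = (⅓)*(-3503/4598) = -3503/13794 ≈ -0.25395)
x = -2227381/292040 (x = (-576*1/1043 - 2135)/280 = (-576/1043 - 2135)*(1/280) = -2227381/1043*1/280 = -2227381/292040 ≈ -7.6270)
(x - 4634)*(j - 3410) = (-2227381/292040 - 4634)*(-3503/13794 - 3410) = -1355540741/292040*(-47041043/13794) = 9109435755090409/575485680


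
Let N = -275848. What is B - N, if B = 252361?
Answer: 528209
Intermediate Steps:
B - N = 252361 - 1*(-275848) = 252361 + 275848 = 528209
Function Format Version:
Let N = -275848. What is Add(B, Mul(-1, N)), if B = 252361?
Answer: 528209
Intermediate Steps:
Add(B, Mul(-1, N)) = Add(252361, Mul(-1, -275848)) = Add(252361, 275848) = 528209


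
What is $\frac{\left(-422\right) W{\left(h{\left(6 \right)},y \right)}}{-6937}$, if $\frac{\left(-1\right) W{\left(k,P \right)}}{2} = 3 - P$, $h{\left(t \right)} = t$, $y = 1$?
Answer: $- \frac{1688}{6937} \approx -0.24333$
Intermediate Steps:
$W{\left(k,P \right)} = -6 + 2 P$ ($W{\left(k,P \right)} = - 2 \left(3 - P\right) = -6 + 2 P$)
$\frac{\left(-422\right) W{\left(h{\left(6 \right)},y \right)}}{-6937} = \frac{\left(-422\right) \left(-6 + 2 \cdot 1\right)}{-6937} = - 422 \left(-6 + 2\right) \left(- \frac{1}{6937}\right) = \left(-422\right) \left(-4\right) \left(- \frac{1}{6937}\right) = 1688 \left(- \frac{1}{6937}\right) = - \frac{1688}{6937}$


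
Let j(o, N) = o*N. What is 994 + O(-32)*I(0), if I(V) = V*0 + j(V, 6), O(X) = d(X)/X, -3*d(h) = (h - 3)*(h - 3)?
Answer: 994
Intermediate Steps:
d(h) = -(-3 + h)**2/3 (d(h) = -(h - 3)*(h - 3)/3 = -(-3 + h)*(-3 + h)/3 = -(-3 + h)**2/3)
j(o, N) = N*o
O(X) = -(-3 + X)**2/(3*X) (O(X) = (-(-3 + X)**2/3)/X = -(-3 + X)**2/(3*X))
I(V) = 6*V (I(V) = V*0 + 6*V = 0 + 6*V = 6*V)
994 + O(-32)*I(0) = 994 + (-1/3*(-3 - 32)**2/(-32))*(6*0) = 994 - 1/3*(-1/32)*(-35)**2*0 = 994 - 1/3*(-1/32)*1225*0 = 994 + (1225/96)*0 = 994 + 0 = 994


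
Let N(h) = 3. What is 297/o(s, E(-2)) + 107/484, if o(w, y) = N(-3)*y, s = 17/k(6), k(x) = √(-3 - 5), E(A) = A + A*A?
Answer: 24065/484 ≈ 49.721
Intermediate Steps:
E(A) = A + A²
k(x) = 2*I*√2 (k(x) = √(-8) = 2*I*√2)
s = -17*I*√2/4 (s = 17/((2*I*√2)) = 17*(-I*√2/4) = -17*I*√2/4 ≈ -6.0104*I)
o(w, y) = 3*y
297/o(s, E(-2)) + 107/484 = 297/((3*(-2*(1 - 2)))) + 107/484 = 297/((3*(-2*(-1)))) + 107*(1/484) = 297/((3*2)) + 107/484 = 297/6 + 107/484 = 297*(⅙) + 107/484 = 99/2 + 107/484 = 24065/484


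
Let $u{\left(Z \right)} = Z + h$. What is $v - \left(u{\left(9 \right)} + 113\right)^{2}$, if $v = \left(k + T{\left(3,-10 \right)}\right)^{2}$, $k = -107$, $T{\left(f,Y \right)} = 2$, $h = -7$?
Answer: $-2200$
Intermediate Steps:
$u{\left(Z \right)} = -7 + Z$ ($u{\left(Z \right)} = Z - 7 = -7 + Z$)
$v = 11025$ ($v = \left(-107 + 2\right)^{2} = \left(-105\right)^{2} = 11025$)
$v - \left(u{\left(9 \right)} + 113\right)^{2} = 11025 - \left(\left(-7 + 9\right) + 113\right)^{2} = 11025 - \left(2 + 113\right)^{2} = 11025 - 115^{2} = 11025 - 13225 = -2200$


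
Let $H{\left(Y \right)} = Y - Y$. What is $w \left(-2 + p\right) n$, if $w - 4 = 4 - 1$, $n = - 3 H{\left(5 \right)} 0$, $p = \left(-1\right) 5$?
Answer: $0$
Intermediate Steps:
$H{\left(Y \right)} = 0$
$p = -5$
$n = 0$ ($n = \left(-3\right) 0 \cdot 0 = 0 \cdot 0 = 0$)
$w = 7$ ($w = 4 + \left(4 - 1\right) = 4 + 3 = 7$)
$w \left(-2 + p\right) n = 7 \left(-2 - 5\right) 0 = 7 \left(-7\right) 0 = \left(-49\right) 0 = 0$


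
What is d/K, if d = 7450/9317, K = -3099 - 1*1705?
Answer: -3725/22379434 ≈ -0.00016645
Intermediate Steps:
K = -4804 (K = -3099 - 1705 = -4804)
d = 7450/9317 (d = 7450*(1/9317) = 7450/9317 ≈ 0.79961)
d/K = (7450/9317)/(-4804) = (7450/9317)*(-1/4804) = -3725/22379434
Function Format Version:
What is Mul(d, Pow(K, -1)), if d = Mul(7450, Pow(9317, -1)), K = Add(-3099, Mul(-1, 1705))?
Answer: Rational(-3725, 22379434) ≈ -0.00016645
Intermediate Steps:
K = -4804 (K = Add(-3099, -1705) = -4804)
d = Rational(7450, 9317) (d = Mul(7450, Rational(1, 9317)) = Rational(7450, 9317) ≈ 0.79961)
Mul(d, Pow(K, -1)) = Mul(Rational(7450, 9317), Pow(-4804, -1)) = Mul(Rational(7450, 9317), Rational(-1, 4804)) = Rational(-3725, 22379434)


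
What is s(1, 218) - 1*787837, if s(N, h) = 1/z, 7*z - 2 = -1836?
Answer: -206413295/262 ≈ -7.8784e+5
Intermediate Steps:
z = -262 (z = 2/7 + (⅐)*(-1836) = 2/7 - 1836/7 = -262)
s(N, h) = -1/262 (s(N, h) = 1/(-262) = -1/262)
s(1, 218) - 1*787837 = -1/262 - 1*787837 = -1/262 - 787837 = -206413295/262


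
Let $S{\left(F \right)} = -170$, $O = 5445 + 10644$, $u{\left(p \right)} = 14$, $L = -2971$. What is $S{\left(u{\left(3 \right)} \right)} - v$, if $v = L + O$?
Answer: $-13288$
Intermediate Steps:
$O = 16089$
$v = 13118$ ($v = -2971 + 16089 = 13118$)
$S{\left(u{\left(3 \right)} \right)} - v = -170 - 13118 = -13288$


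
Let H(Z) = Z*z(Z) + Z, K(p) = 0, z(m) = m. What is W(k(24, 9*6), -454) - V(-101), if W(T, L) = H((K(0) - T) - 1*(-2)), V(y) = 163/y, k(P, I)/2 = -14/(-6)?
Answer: 5507/909 ≈ 6.0583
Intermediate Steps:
k(P, I) = 14/3 (k(P, I) = 2*(-14/(-6)) = 2*(-14*(-⅙)) = 2*(7/3) = 14/3)
H(Z) = Z + Z² (H(Z) = Z*Z + Z = Z² + Z = Z + Z²)
W(T, L) = (2 - T)*(3 - T) (W(T, L) = ((0 - T) - 1*(-2))*(1 + ((0 - T) - 1*(-2))) = (-T + 2)*(1 + (-T + 2)) = (2 - T)*(1 + (2 - T)) = (2 - T)*(3 - T))
W(k(24, 9*6), -454) - V(-101) = (2 - 1*14/3)*(3 - 1*14/3) - 163/(-101) = (2 - 14/3)*(3 - 14/3) - 163*(-1)/101 = -8/3*(-5/3) - 1*(-163/101) = 40/9 + 163/101 = 5507/909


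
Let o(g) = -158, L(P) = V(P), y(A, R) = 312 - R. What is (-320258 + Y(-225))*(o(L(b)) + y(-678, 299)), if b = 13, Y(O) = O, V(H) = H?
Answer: 46470035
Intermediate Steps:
L(P) = P
(-320258 + Y(-225))*(o(L(b)) + y(-678, 299)) = (-320258 - 225)*(-158 + (312 - 1*299)) = -320483*(-158 + (312 - 299)) = -320483*(-158 + 13) = -320483*(-145) = 46470035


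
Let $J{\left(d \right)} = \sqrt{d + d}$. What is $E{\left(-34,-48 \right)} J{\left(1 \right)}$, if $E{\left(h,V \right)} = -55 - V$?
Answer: $- 7 \sqrt{2} \approx -9.8995$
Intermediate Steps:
$J{\left(d \right)} = \sqrt{2} \sqrt{d}$ ($J{\left(d \right)} = \sqrt{2 d} = \sqrt{2} \sqrt{d}$)
$E{\left(-34,-48 \right)} J{\left(1 \right)} = \left(-55 - -48\right) \sqrt{2} \sqrt{1} = \left(-55 + 48\right) \sqrt{2} \cdot 1 = - 7 \sqrt{2}$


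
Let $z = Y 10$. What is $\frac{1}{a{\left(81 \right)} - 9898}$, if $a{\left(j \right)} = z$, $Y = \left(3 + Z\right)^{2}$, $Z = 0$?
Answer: $- \frac{1}{9808} \approx -0.00010196$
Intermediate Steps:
$Y = 9$ ($Y = \left(3 + 0\right)^{2} = 3^{2} = 9$)
$z = 90$ ($z = 9 \cdot 10 = 90$)
$a{\left(j \right)} = 90$
$\frac{1}{a{\left(81 \right)} - 9898} = \frac{1}{90 - 9898} = \frac{1}{-9808} = - \frac{1}{9808}$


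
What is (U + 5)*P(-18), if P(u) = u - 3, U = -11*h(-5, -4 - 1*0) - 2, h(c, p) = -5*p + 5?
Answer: 5712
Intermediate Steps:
h(c, p) = 5 - 5*p
U = -277 (U = -11*(5 - 5*(-4 - 1*0)) - 2 = -11*(5 - 5*(-4 + 0)) - 2 = -11*(5 - 5*(-4)) - 2 = -11*(5 + 20) - 2 = -11*25 - 2 = -275 - 2 = -277)
P(u) = -3 + u
(U + 5)*P(-18) = (-277 + 5)*(-3 - 18) = -272*(-21) = 5712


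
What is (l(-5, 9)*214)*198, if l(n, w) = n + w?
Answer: 169488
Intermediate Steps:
(l(-5, 9)*214)*198 = ((-5 + 9)*214)*198 = (4*214)*198 = 856*198 = 169488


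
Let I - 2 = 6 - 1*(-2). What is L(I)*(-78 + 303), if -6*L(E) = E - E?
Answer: 0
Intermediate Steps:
I = 10 (I = 2 + (6 - 1*(-2)) = 2 + (6 + 2) = 2 + 8 = 10)
L(E) = 0 (L(E) = -(E - E)/6 = -⅙*0 = 0)
L(I)*(-78 + 303) = 0*(-78 + 303) = 0*225 = 0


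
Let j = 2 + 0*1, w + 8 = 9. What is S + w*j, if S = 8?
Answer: 10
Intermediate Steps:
w = 1 (w = -8 + 9 = 1)
j = 2 (j = 2 + 0 = 2)
S + w*j = 8 + 1*2 = 8 + 2 = 10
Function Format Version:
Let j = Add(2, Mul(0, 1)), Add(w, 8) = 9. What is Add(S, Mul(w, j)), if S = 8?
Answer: 10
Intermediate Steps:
w = 1 (w = Add(-8, 9) = 1)
j = 2 (j = Add(2, 0) = 2)
Add(S, Mul(w, j)) = Add(8, Mul(1, 2)) = Add(8, 2) = 10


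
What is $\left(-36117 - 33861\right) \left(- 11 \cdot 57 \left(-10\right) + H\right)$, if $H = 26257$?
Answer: $-2276174406$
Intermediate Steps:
$\left(-36117 - 33861\right) \left(- 11 \cdot 57 \left(-10\right) + H\right) = \left(-36117 - 33861\right) \left(- 11 \cdot 57 \left(-10\right) + 26257\right) = - 69978 \left(\left(-11\right) \left(-570\right) + 26257\right) = - 69978 \left(6270 + 26257\right) = \left(-69978\right) 32527 = -2276174406$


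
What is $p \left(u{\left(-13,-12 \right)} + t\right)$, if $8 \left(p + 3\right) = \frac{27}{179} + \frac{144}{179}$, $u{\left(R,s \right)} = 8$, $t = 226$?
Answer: $- \frac{482625}{716} \approx -674.06$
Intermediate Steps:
$p = - \frac{4125}{1432}$ ($p = -3 + \frac{\frac{27}{179} + \frac{144}{179}}{8} = -3 + \frac{1}{8} \cdot \frac{171}{179} = -3 + \frac{171}{1432} = - \frac{4125}{1432} \approx -2.8806$)
$p \left(u{\left(-13,-12 \right)} + t\right) = - \frac{4125 \left(8 + 226\right)}{1432} = \left(- \frac{4125}{1432}\right) 234 = - \frac{482625}{716}$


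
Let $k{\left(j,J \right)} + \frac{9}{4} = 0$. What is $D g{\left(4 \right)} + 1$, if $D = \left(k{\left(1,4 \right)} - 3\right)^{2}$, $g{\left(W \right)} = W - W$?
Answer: $1$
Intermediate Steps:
$k{\left(j,J \right)} = - \frac{9}{4}$ ($k{\left(j,J \right)} = - \frac{9}{4} + 0 = - \frac{9}{4}$)
$g{\left(W \right)} = 0$
$D = \frac{441}{16}$ ($D = \left(- \frac{9}{4} - 3\right)^{2} = \left(- \frac{21}{4}\right)^{2} = \frac{441}{16} \approx 27.563$)
$D g{\left(4 \right)} + 1 = \frac{441}{16} \cdot 0 + 1 = 0 + 1 = 1$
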